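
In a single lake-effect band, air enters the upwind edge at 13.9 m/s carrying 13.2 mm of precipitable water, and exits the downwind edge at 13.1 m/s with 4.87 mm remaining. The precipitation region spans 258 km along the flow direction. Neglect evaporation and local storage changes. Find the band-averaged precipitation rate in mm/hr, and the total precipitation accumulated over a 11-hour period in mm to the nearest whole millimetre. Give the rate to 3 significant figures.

R ≈ 1.67 mm/hr; total ≈ 18 mm

Column moisture flux per unit crosswind length is F = V × PW.
Inflow: F_in = 13.9 × 13.2 = 183.48 mm·m/s
Outflow: F_out = 13.1 × 4.87 = 63.797 mm·m/s
Steady-state rate R = (F_in − F_out)/L = (183.48 − 63.797) / 258000 m = 4.639e-04 mm/s.
R = 4.639e-04 × 3600 = 1.67 mm/hr.
Over 11 h: total = 1.67 × 11 = 18.37 ≈ 18 mm.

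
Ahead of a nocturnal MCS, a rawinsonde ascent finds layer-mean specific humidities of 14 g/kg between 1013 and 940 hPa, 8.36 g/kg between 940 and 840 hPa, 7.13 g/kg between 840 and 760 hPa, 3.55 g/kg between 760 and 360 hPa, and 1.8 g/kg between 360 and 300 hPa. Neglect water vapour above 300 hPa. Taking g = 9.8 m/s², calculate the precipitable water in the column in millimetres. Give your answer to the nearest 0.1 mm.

Precipitable water is the column-integrated vapour mass per unit area: PW = (1/g) Σ q̄ Δp, with q in kg/kg and Δp in Pa (1 kg/m² of water = 1 mm).
Layer 1013–940 hPa: Δp = 73 hPa = 7300 Pa, q̄ = 0.014 kg/kg → 0.014 × 7300 / 9.8 = 10.43 mm
Layer 940–840 hPa: Δp = 100 hPa = 10000 Pa, q̄ = 0.00836 kg/kg → 0.00836 × 10000 / 9.8 = 8.53 mm
Layer 840–760 hPa: Δp = 80 hPa = 8000 Pa, q̄ = 0.00713 kg/kg → 0.00713 × 8000 / 9.8 = 5.82 mm
Layer 760–360 hPa: Δp = 400 hPa = 40000 Pa, q̄ = 0.00355 kg/kg → 0.00355 × 40000 / 9.8 = 14.49 mm
Layer 360–300 hPa: Δp = 60 hPa = 6000 Pa, q̄ = 0.0018 kg/kg → 0.0018 × 6000 / 9.8 = 1.10 mm
PW = 10.43 + 8.53 + 5.82 + 14.49 + 1.10 = 40.37 ≈ 40.4 mm.

PW ≈ 40.4 mm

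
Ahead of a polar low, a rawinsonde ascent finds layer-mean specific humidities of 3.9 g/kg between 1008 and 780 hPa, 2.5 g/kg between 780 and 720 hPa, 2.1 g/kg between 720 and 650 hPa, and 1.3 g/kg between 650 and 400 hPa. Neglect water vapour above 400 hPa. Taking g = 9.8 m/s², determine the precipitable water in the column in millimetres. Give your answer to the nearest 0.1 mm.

Precipitable water is the column-integrated vapour mass per unit area: PW = (1/g) Σ q̄ Δp, with q in kg/kg and Δp in Pa (1 kg/m² of water = 1 mm).
Layer 1008–780 hPa: Δp = 228 hPa = 22800 Pa, q̄ = 0.0039 kg/kg → 0.0039 × 22800 / 9.8 = 9.07 mm
Layer 780–720 hPa: Δp = 60 hPa = 6000 Pa, q̄ = 0.0025 kg/kg → 0.0025 × 6000 / 9.8 = 1.53 mm
Layer 720–650 hPa: Δp = 70 hPa = 7000 Pa, q̄ = 0.0021 kg/kg → 0.0021 × 7000 / 9.8 = 1.50 mm
Layer 650–400 hPa: Δp = 250 hPa = 25000 Pa, q̄ = 0.0013 kg/kg → 0.0013 × 25000 / 9.8 = 3.32 mm
PW = 9.07 + 1.53 + 1.50 + 3.32 = 15.42 ≈ 15.4 mm.

PW ≈ 15.4 mm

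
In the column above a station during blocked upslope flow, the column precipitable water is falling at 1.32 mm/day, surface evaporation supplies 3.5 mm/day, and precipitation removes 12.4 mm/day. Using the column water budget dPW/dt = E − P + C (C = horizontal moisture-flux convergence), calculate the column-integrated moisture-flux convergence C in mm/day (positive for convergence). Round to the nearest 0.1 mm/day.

C ≈ 7.6 mm/day

dPW/dt = -1.32 mm/day.
C = dPW/dt − E + P = (-1.32) − 3.5 + 12.4 = 7.6 mm/day.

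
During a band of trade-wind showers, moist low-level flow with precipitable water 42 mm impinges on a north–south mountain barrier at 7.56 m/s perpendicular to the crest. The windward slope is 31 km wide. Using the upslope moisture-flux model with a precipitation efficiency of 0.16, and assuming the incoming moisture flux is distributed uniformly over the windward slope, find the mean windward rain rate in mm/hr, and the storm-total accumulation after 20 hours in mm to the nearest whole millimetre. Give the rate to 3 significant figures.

R ≈ 5.90 mm/hr; total ≈ 118 mm

Incoming column moisture flux per unit ridge length: F = V × PW = 7.56 × 42 = 317.52 mm·m/s.
Spread over the 31 km slope with efficiency ε = 0.16: R = ε·F/W = 0.16 × 317.52 / 31000 m = 1.639e-03 mm/s.
R = 1.639e-03 × 3600 = 5.90 mm/hr.
Over 20 h: total = 5.90 × 20 = 118 mm.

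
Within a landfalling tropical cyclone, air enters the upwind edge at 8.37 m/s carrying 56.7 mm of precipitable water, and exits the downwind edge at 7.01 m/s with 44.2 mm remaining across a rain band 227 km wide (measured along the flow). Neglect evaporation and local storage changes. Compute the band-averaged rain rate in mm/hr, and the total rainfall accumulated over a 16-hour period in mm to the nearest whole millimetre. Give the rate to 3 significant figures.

Column moisture flux per unit crosswind length is F = V × PW.
Inflow: F_in = 8.37 × 56.7 = 474.579 mm·m/s
Outflow: F_out = 7.01 × 44.2 = 309.842 mm·m/s
Steady-state rate R = (F_in − F_out)/L = (474.579 − 309.842) / 227000 m = 7.257e-04 mm/s.
R = 7.257e-04 × 3600 = 2.61 mm/hr.
Over 16 h: total = 2.61 × 16 = 41.76 ≈ 42 mm.

R ≈ 2.61 mm/hr; total ≈ 42 mm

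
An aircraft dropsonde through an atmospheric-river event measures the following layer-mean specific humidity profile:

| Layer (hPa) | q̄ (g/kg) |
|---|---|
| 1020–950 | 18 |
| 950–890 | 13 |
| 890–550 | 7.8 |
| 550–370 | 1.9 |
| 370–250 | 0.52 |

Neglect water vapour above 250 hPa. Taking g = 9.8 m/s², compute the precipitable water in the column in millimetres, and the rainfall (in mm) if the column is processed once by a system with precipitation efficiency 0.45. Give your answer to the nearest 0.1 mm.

PW ≈ 52.0 mm; rainfall ≈ 23.4 mm

Precipitable water is the column-integrated vapour mass per unit area: PW = (1/g) Σ q̄ Δp, with q in kg/kg and Δp in Pa (1 kg/m² of water = 1 mm).
Layer 1020–950 hPa: Δp = 70 hPa = 7000 Pa, q̄ = 0.018 kg/kg → 0.018 × 7000 / 9.8 = 12.86 mm
Layer 950–890 hPa: Δp = 60 hPa = 6000 Pa, q̄ = 0.013 kg/kg → 0.013 × 6000 / 9.8 = 7.96 mm
Layer 890–550 hPa: Δp = 340 hPa = 34000 Pa, q̄ = 0.0078 kg/kg → 0.0078 × 34000 / 9.8 = 27.06 mm
Layer 550–370 hPa: Δp = 180 hPa = 18000 Pa, q̄ = 0.0019 kg/kg → 0.0019 × 18000 / 9.8 = 3.49 mm
Layer 370–250 hPa: Δp = 120 hPa = 12000 Pa, q̄ = 0.00052 kg/kg → 0.00052 × 12000 / 9.8 = 0.64 mm
PW = 12.86 + 7.96 + 27.06 + 3.49 + 0.64 = 52.01 ≈ 52.0 mm.
Rainfall = ε × PW = 0.45 × 52.0 = 23.4 mm.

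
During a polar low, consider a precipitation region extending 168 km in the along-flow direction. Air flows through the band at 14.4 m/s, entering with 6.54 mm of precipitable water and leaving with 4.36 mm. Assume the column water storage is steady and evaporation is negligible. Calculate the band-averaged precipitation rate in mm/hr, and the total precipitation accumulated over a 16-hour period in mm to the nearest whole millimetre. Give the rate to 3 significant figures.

R ≈ 0.673 mm/hr; total ≈ 11 mm

Column moisture flux per unit crosswind length is F = V × PW.
Inflow: F_in = 14.4 × 6.54 = 94.176 mm·m/s
Outflow: F_out = 14.4 × 4.36 = 62.784 mm·m/s
Steady-state rate R = (F_in − F_out)/L = (94.176 − 62.784) / 168000 m = 1.869e-04 mm/s.
R = 1.869e-04 × 3600 = 0.673 mm/hr.
Over 16 h: total = 0.673 × 16 = 10.768 ≈ 11 mm.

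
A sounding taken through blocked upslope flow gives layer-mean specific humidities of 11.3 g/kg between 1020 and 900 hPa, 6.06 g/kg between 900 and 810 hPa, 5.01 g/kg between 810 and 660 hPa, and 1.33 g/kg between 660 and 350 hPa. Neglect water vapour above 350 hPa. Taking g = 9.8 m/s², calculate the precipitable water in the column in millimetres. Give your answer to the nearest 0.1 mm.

Precipitable water is the column-integrated vapour mass per unit area: PW = (1/g) Σ q̄ Δp, with q in kg/kg and Δp in Pa (1 kg/m² of water = 1 mm).
Layer 1020–900 hPa: Δp = 120 hPa = 12000 Pa, q̄ = 0.0113 kg/kg → 0.0113 × 12000 / 9.8 = 13.84 mm
Layer 900–810 hPa: Δp = 90 hPa = 9000 Pa, q̄ = 0.00606 kg/kg → 0.00606 × 9000 / 9.8 = 5.57 mm
Layer 810–660 hPa: Δp = 150 hPa = 15000 Pa, q̄ = 0.00501 kg/kg → 0.00501 × 15000 / 9.8 = 7.67 mm
Layer 660–350 hPa: Δp = 310 hPa = 31000 Pa, q̄ = 0.00133 kg/kg → 0.00133 × 31000 / 9.8 = 4.21 mm
PW = 13.84 + 5.57 + 7.67 + 4.21 = 31.29 ≈ 31.3 mm.

PW ≈ 31.3 mm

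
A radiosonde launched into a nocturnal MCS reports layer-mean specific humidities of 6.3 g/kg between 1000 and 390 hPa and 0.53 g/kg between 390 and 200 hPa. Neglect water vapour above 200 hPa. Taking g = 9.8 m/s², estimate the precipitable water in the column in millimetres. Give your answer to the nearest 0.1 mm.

PW ≈ 40.2 mm

Precipitable water is the column-integrated vapour mass per unit area: PW = (1/g) Σ q̄ Δp, with q in kg/kg and Δp in Pa (1 kg/m² of water = 1 mm).
Layer 1000–390 hPa: Δp = 610 hPa = 61000 Pa, q̄ = 0.0063 kg/kg → 0.0063 × 61000 / 9.8 = 39.21 mm
Layer 390–200 hPa: Δp = 190 hPa = 19000 Pa, q̄ = 0.00053 kg/kg → 0.00053 × 19000 / 9.8 = 1.03 mm
PW = 39.21 + 1.03 = 40.24 ≈ 40.2 mm.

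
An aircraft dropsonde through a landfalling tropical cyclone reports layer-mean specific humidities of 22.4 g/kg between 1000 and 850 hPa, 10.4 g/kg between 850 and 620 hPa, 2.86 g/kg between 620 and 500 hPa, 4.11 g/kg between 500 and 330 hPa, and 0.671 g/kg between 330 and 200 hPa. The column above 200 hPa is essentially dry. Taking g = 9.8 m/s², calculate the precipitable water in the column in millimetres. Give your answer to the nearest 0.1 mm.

Precipitable water is the column-integrated vapour mass per unit area: PW = (1/g) Σ q̄ Δp, with q in kg/kg and Δp in Pa (1 kg/m² of water = 1 mm).
Layer 1000–850 hPa: Δp = 150 hPa = 15000 Pa, q̄ = 0.0224 kg/kg → 0.0224 × 15000 / 9.8 = 34.29 mm
Layer 850–620 hPa: Δp = 230 hPa = 23000 Pa, q̄ = 0.0104 kg/kg → 0.0104 × 23000 / 9.8 = 24.41 mm
Layer 620–500 hPa: Δp = 120 hPa = 12000 Pa, q̄ = 0.00286 kg/kg → 0.00286 × 12000 / 9.8 = 3.50 mm
Layer 500–330 hPa: Δp = 170 hPa = 17000 Pa, q̄ = 0.00411 kg/kg → 0.00411 × 17000 / 9.8 = 7.13 mm
Layer 330–200 hPa: Δp = 130 hPa = 13000 Pa, q̄ = 0.000671 kg/kg → 0.000671 × 13000 / 9.8 = 0.89 mm
PW = 34.29 + 24.41 + 3.50 + 7.13 + 0.89 = 70.22 ≈ 70.2 mm.

PW ≈ 70.2 mm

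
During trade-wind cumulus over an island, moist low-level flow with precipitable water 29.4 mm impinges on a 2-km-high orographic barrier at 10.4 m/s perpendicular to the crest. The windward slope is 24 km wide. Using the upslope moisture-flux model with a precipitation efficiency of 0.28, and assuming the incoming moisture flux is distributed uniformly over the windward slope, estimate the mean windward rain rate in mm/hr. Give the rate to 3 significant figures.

Incoming column moisture flux per unit ridge length: F = V × PW = 10.4 × 29.4 = 305.76 mm·m/s.
Spread over the 24 km slope with efficiency ε = 0.28: R = ε·F/W = 0.28 × 305.76 / 24000 m = 3.567e-03 mm/s.
R = 3.567e-03 × 3600 = 12.8 mm/hr.

R ≈ 12.8 mm/hr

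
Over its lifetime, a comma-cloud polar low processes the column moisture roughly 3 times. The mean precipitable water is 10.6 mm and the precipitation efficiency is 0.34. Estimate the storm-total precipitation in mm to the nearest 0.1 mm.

Each cycle deposits ε × PW = 0.34 × 10.6 = 3.604 mm.
Over 3 cycles: 3 × 3.604 = 10.8 mm.

precipitation ≈ 10.8 mm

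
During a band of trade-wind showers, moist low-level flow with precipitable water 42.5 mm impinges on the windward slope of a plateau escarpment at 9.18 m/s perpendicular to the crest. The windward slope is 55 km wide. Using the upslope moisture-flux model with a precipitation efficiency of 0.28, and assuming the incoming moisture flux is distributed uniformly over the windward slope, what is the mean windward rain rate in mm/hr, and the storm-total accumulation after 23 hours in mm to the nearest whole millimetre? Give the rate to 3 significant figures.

R ≈ 7.15 mm/hr; total ≈ 164 mm

Incoming column moisture flux per unit ridge length: F = V × PW = 9.18 × 42.5 = 390.15 mm·m/s.
Spread over the 55 km slope with efficiency ε = 0.28: R = ε·F/W = 0.28 × 390.15 / 55000 m = 1.986e-03 mm/s.
R = 1.986e-03 × 3600 = 7.15 mm/hr.
Over 23 h: total = 7.15 × 23 = 164.45 ≈ 164 mm.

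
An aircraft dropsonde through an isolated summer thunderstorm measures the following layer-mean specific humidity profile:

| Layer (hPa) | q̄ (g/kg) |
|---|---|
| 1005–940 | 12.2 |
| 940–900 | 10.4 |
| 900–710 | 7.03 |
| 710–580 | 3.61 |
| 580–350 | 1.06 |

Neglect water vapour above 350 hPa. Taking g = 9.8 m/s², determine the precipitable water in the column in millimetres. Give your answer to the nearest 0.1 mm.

PW ≈ 33.2 mm

Precipitable water is the column-integrated vapour mass per unit area: PW = (1/g) Σ q̄ Δp, with q in kg/kg and Δp in Pa (1 kg/m² of water = 1 mm).
Layer 1005–940 hPa: Δp = 65 hPa = 6500 Pa, q̄ = 0.0122 kg/kg → 0.0122 × 6500 / 9.8 = 8.09 mm
Layer 940–900 hPa: Δp = 40 hPa = 4000 Pa, q̄ = 0.0104 kg/kg → 0.0104 × 4000 / 9.8 = 4.24 mm
Layer 900–710 hPa: Δp = 190 hPa = 19000 Pa, q̄ = 0.00703 kg/kg → 0.00703 × 19000 / 9.8 = 13.63 mm
Layer 710–580 hPa: Δp = 130 hPa = 13000 Pa, q̄ = 0.00361 kg/kg → 0.00361 × 13000 / 9.8 = 4.79 mm
Layer 580–350 hPa: Δp = 230 hPa = 23000 Pa, q̄ = 0.00106 kg/kg → 0.00106 × 23000 / 9.8 = 2.49 mm
PW = 8.09 + 4.24 + 13.63 + 4.79 + 2.49 = 33.24 ≈ 33.2 mm.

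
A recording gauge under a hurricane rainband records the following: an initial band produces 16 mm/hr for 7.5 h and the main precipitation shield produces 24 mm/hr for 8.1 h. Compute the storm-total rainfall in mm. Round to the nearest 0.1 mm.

total ≈ 314.4 mm

Total = Σ Rᵢ Δtᵢ = 16 × 7.5 + 24 × 8.1
      = 120 + 194.4 = 314.4 mm.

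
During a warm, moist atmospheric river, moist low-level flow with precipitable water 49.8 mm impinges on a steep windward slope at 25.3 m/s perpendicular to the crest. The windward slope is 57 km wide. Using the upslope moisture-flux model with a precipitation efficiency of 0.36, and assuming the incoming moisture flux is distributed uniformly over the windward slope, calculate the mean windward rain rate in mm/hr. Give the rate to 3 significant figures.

Incoming column moisture flux per unit ridge length: F = V × PW = 25.3 × 49.8 = 1259.94 mm·m/s.
Spread over the 57 km slope with efficiency ε = 0.36: R = ε·F/W = 0.36 × 1259.94 / 57000 m = 7.958e-03 mm/s.
R = 7.958e-03 × 3600 = 28.6 mm/hr.

R ≈ 28.6 mm/hr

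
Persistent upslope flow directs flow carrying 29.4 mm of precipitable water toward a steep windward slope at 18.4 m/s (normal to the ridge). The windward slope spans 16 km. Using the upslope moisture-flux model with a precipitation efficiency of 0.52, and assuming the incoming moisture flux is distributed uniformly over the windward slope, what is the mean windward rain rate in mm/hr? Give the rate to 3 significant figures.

Incoming column moisture flux per unit ridge length: F = V × PW = 18.4 × 29.4 = 540.96 mm·m/s.
Spread over the 16 km slope with efficiency ε = 0.52: R = ε·F/W = 0.52 × 540.96 / 16000 m = 1.758e-02 mm/s.
R = 1.758e-02 × 3600 = 63.3 mm/hr.

R ≈ 63.3 mm/hr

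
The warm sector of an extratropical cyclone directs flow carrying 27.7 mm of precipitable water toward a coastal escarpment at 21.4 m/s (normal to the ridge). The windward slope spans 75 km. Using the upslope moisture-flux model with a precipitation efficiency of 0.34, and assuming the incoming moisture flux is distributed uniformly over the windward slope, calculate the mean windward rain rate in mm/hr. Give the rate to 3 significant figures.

Incoming column moisture flux per unit ridge length: F = V × PW = 21.4 × 27.7 = 592.78 mm·m/s.
Spread over the 75 km slope with efficiency ε = 0.34: R = ε·F/W = 0.34 × 592.78 / 75000 m = 2.687e-03 mm/s.
R = 2.687e-03 × 3600 = 9.67 mm/hr.

R ≈ 9.67 mm/hr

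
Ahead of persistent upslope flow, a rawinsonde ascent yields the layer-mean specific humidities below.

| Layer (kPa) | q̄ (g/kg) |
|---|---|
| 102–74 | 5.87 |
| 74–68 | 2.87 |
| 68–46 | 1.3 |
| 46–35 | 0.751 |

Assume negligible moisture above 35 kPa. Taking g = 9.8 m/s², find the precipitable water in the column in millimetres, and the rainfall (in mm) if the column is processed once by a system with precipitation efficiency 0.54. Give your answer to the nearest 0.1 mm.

PW ≈ 22.3 mm; rainfall ≈ 12.0 mm

Precipitable water is the column-integrated vapour mass per unit area: PW = (1/g) Σ q̄ Δp, with q in kg/kg and Δp in Pa (1 kg/m² of water = 1 mm).
Layer 102–74 kPa: Δp = 280 hPa = 28000 Pa, q̄ = 0.00587 kg/kg → 0.00587 × 28000 / 9.8 = 16.77 mm
Layer 74–68 kPa: Δp = 60 hPa = 6000 Pa, q̄ = 0.00287 kg/kg → 0.00287 × 6000 / 9.8 = 1.76 mm
Layer 68–46 kPa: Δp = 220 hPa = 22000 Pa, q̄ = 0.0013 kg/kg → 0.0013 × 22000 / 9.8 = 2.92 mm
Layer 46–35 kPa: Δp = 110 hPa = 11000 Pa, q̄ = 0.000751 kg/kg → 0.000751 × 11000 / 9.8 = 0.84 mm
PW = 16.77 + 1.76 + 2.92 + 0.84 = 22.29 ≈ 22.3 mm.
Rainfall = ε × PW = 0.54 × 22.3 = 12.0 mm.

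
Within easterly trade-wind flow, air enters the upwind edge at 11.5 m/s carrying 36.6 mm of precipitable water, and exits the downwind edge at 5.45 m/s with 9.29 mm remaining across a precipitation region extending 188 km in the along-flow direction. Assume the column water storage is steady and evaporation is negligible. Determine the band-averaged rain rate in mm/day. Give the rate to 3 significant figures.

R ≈ 170 mm/day

Column moisture flux per unit crosswind length is F = V × PW.
Inflow: F_in = 11.5 × 36.6 = 420.9 mm·m/s
Outflow: F_out = 5.45 × 9.29 = 50.6305 mm·m/s
Steady-state rate R = (F_in − F_out)/L = (420.9 − 50.6305) / 188000 m = 1.970e-03 mm/s.
R = 1.970e-03 × 3600 × 24 = 170 mm/day.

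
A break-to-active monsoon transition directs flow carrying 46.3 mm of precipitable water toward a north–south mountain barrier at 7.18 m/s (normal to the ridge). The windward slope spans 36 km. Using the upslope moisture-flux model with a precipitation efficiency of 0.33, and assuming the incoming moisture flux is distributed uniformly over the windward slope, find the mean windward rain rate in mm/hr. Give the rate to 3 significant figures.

Incoming column moisture flux per unit ridge length: F = V × PW = 7.18 × 46.3 = 332.434 mm·m/s.
Spread over the 36 km slope with efficiency ε = 0.33: R = ε·F/W = 0.33 × 332.434 / 36000 m = 3.047e-03 mm/s.
R = 3.047e-03 × 3600 = 11.0 mm/hr.

R ≈ 11.0 mm/hr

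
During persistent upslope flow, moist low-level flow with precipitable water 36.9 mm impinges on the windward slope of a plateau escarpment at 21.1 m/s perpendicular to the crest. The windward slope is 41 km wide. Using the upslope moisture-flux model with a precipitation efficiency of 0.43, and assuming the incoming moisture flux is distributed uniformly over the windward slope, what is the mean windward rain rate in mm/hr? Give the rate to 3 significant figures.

Incoming column moisture flux per unit ridge length: F = V × PW = 21.1 × 36.9 = 778.59 mm·m/s.
Spread over the 41 km slope with efficiency ε = 0.43: R = ε·F/W = 0.43 × 778.59 / 41000 m = 8.166e-03 mm/s.
R = 8.166e-03 × 3600 = 29.4 mm/hr.

R ≈ 29.4 mm/hr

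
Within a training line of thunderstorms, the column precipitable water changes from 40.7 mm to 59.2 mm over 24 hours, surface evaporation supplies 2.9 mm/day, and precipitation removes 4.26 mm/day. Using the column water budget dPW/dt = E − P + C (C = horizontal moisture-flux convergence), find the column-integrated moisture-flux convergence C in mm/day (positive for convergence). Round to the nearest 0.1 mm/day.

C ≈ 19.9 mm/day

dPW/dt = (59.2 − 40.7) mm / (24/24 day) = +18.500 mm/day.
C = dPW/dt − E + P = (+18.500) − 2.9 + 4.26 = 19.9 mm/day.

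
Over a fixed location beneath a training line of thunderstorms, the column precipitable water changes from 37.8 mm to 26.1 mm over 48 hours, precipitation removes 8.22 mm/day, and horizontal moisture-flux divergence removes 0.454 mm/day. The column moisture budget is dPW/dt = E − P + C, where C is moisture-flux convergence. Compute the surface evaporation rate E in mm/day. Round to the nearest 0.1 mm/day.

dPW/dt = (26.1 − 37.8) mm / (48/24 day) = -5.850 mm/day.
E = dPW/dt + P − C = (-5.850) + 8.22 − (-0.454) = 2.8 mm/day.

E ≈ 2.8 mm/day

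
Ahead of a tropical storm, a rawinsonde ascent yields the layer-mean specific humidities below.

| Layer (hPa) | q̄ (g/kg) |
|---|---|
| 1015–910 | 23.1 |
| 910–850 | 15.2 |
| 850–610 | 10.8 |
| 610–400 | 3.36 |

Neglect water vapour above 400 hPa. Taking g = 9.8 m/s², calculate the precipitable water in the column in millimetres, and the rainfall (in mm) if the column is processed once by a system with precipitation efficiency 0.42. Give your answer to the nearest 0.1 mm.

PW ≈ 67.7 mm; rainfall ≈ 28.4 mm

Precipitable water is the column-integrated vapour mass per unit area: PW = (1/g) Σ q̄ Δp, with q in kg/kg and Δp in Pa (1 kg/m² of water = 1 mm).
Layer 1015–910 hPa: Δp = 105 hPa = 10500 Pa, q̄ = 0.0231 kg/kg → 0.0231 × 10500 / 9.8 = 24.75 mm
Layer 910–850 hPa: Δp = 60 hPa = 6000 Pa, q̄ = 0.0152 kg/kg → 0.0152 × 6000 / 9.8 = 9.31 mm
Layer 850–610 hPa: Δp = 240 hPa = 24000 Pa, q̄ = 0.0108 kg/kg → 0.0108 × 24000 / 9.8 = 26.45 mm
Layer 610–400 hPa: Δp = 210 hPa = 21000 Pa, q̄ = 0.00336 kg/kg → 0.00336 × 21000 / 9.8 = 7.20 mm
PW = 24.75 + 9.31 + 26.45 + 7.20 = 67.71 ≈ 67.7 mm.
Rainfall = ε × PW = 0.42 × 67.7 = 28.4 mm.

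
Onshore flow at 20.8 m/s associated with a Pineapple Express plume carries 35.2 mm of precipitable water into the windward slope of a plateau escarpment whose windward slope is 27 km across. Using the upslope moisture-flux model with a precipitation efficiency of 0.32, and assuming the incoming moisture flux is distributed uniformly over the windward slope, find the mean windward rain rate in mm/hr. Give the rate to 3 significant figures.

Incoming column moisture flux per unit ridge length: F = V × PW = 20.8 × 35.2 = 732.16 mm·m/s.
Spread over the 27 km slope with efficiency ε = 0.32: R = ε·F/W = 0.32 × 732.16 / 27000 m = 8.677e-03 mm/s.
R = 8.677e-03 × 3600 = 31.2 mm/hr.

R ≈ 31.2 mm/hr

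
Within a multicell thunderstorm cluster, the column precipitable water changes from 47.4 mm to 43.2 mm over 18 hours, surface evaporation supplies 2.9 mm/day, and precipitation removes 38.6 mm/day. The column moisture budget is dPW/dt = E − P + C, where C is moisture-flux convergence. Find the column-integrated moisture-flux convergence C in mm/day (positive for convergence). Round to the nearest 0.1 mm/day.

C ≈ 30.1 mm/day

dPW/dt = (43.2 − 47.4) mm / (18/24 day) = -5.600 mm/day.
C = dPW/dt − E + P = (-5.600) − 2.9 + 38.6 = 30.1 mm/day.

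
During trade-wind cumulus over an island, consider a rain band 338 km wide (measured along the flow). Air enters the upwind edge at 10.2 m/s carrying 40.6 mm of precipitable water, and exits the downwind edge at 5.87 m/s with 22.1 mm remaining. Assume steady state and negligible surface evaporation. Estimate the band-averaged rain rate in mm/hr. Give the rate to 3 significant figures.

R ≈ 3.03 mm/hr

Column moisture flux per unit crosswind length is F = V × PW.
Inflow: F_in = 10.2 × 40.6 = 414.12 mm·m/s
Outflow: F_out = 5.87 × 22.1 = 129.727 mm·m/s
Steady-state rate R = (F_in − F_out)/L = (414.12 − 129.727) / 338000 m = 8.414e-04 mm/s.
R = 8.414e-04 × 3600 = 3.03 mm/hr.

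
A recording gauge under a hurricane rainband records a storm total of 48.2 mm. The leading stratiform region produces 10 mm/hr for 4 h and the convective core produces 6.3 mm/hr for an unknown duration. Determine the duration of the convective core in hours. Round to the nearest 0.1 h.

Known phases: 10 × 4 = 40 mm.
Remaining depth = 48.2 − 40 = 8.2 mm.
Duration = 8.2 / 6.3 = 1.3 h.

duration ≈ 1.3 h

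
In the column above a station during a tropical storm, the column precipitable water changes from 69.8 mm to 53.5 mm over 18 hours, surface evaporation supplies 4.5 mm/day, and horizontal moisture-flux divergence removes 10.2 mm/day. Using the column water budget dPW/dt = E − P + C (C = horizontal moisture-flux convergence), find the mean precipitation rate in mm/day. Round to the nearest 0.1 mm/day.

P ≈ 16.0 mm/day

dPW/dt = (53.5 − 69.8) mm / (18/24 day) = -21.733 mm/day.
P = E + C − dPW/dt = 4.5 + (-10.2) − (-21.733) = 16.0 mm/day.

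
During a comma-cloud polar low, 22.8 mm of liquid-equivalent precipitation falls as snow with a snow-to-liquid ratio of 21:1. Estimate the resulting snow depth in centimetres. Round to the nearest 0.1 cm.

Snow depth = liquid × ratio = 22.8 mm × 21 = 478.8 mm = 47.9 cm.

snow depth ≈ 47.9 cm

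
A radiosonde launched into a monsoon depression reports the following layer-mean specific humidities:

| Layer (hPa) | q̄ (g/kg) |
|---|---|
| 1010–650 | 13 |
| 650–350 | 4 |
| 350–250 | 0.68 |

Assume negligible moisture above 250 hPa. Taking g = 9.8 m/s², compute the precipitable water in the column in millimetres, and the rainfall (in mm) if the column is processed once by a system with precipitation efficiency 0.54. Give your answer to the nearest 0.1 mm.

PW ≈ 60.7 mm; rainfall ≈ 32.8 mm

Precipitable water is the column-integrated vapour mass per unit area: PW = (1/g) Σ q̄ Δp, with q in kg/kg and Δp in Pa (1 kg/m² of water = 1 mm).
Layer 1010–650 hPa: Δp = 360 hPa = 36000 Pa, q̄ = 0.013 kg/kg → 0.013 × 36000 / 9.8 = 47.76 mm
Layer 650–350 hPa: Δp = 300 hPa = 30000 Pa, q̄ = 0.004 kg/kg → 0.004 × 30000 / 9.8 = 12.24 mm
Layer 350–250 hPa: Δp = 100 hPa = 10000 Pa, q̄ = 0.00068 kg/kg → 0.00068 × 10000 / 9.8 = 0.69 mm
PW = 47.76 + 12.24 + 0.69 = 60.69 ≈ 60.7 mm.
Rainfall = ε × PW = 0.54 × 60.7 = 32.8 mm.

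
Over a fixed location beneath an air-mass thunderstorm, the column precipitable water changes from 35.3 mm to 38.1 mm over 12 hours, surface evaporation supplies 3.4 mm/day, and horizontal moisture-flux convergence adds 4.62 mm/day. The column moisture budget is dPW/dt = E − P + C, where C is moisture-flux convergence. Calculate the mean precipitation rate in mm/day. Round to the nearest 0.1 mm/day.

dPW/dt = (38.1 − 35.3) mm / (12/24 day) = +5.600 mm/day.
P = E + C − dPW/dt = 3.4 + (4.62) − (+5.600) = 2.4 mm/day.

P ≈ 2.4 mm/day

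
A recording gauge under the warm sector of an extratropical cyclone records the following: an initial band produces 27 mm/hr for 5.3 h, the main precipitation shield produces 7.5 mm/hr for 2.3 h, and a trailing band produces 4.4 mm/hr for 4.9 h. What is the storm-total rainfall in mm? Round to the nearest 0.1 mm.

total ≈ 181.9 mm

Total = Σ Rᵢ Δtᵢ = 27 × 5.3 + 7.5 × 2.3 + 4.4 × 4.9
      = 143.1 + 17.25 + 21.56 = 181.9 mm.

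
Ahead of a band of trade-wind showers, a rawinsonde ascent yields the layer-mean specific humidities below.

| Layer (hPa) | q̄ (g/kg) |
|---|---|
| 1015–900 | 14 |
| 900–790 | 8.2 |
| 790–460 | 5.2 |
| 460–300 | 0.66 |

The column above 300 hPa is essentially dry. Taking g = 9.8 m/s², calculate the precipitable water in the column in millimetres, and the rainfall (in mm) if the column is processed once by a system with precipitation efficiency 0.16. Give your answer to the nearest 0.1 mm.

PW ≈ 44.2 mm; rainfall ≈ 7.1 mm

Precipitable water is the column-integrated vapour mass per unit area: PW = (1/g) Σ q̄ Δp, with q in kg/kg and Δp in Pa (1 kg/m² of water = 1 mm).
Layer 1015–900 hPa: Δp = 115 hPa = 11500 Pa, q̄ = 0.014 kg/kg → 0.014 × 11500 / 9.8 = 16.43 mm
Layer 900–790 hPa: Δp = 110 hPa = 11000 Pa, q̄ = 0.0082 kg/kg → 0.0082 × 11000 / 9.8 = 9.20 mm
Layer 790–460 hPa: Δp = 330 hPa = 33000 Pa, q̄ = 0.0052 kg/kg → 0.0052 × 33000 / 9.8 = 17.51 mm
Layer 460–300 hPa: Δp = 160 hPa = 16000 Pa, q̄ = 0.00066 kg/kg → 0.00066 × 16000 / 9.8 = 1.08 mm
PW = 16.43 + 9.20 + 17.51 + 1.08 = 44.22 ≈ 44.2 mm.
Rainfall = ε × PW = 0.16 × 44.2 = 7.1 mm.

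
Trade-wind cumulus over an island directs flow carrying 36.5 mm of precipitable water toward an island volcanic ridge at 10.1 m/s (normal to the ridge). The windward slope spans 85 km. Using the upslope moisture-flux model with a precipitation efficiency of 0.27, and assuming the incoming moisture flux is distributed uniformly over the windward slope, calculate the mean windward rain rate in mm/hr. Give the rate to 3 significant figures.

Incoming column moisture flux per unit ridge length: F = V × PW = 10.1 × 36.5 = 368.65 mm·m/s.
Spread over the 85 km slope with efficiency ε = 0.27: R = ε·F/W = 0.27 × 368.65 / 85000 m = 1.171e-03 mm/s.
R = 1.171e-03 × 3600 = 4.22 mm/hr.

R ≈ 4.22 mm/hr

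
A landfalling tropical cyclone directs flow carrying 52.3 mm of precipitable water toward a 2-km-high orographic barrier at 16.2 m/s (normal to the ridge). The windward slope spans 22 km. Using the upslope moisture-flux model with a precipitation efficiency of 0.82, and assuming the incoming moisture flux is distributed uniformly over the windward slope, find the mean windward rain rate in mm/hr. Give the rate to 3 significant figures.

Incoming column moisture flux per unit ridge length: F = V × PW = 16.2 × 52.3 = 847.26 mm·m/s.
Spread over the 22 km slope with efficiency ε = 0.82: R = ε·F/W = 0.82 × 847.26 / 22000 m = 3.158e-02 mm/s.
R = 3.158e-02 × 3600 = 114 mm/hr.

R ≈ 114 mm/hr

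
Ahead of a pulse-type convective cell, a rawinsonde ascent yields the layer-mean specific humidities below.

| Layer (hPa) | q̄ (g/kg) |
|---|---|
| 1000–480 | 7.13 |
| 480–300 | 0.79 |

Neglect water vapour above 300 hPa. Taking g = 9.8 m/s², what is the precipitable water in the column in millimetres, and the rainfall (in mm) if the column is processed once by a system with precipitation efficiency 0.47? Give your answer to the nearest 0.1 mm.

PW ≈ 39.3 mm; rainfall ≈ 18.5 mm

Precipitable water is the column-integrated vapour mass per unit area: PW = (1/g) Σ q̄ Δp, with q in kg/kg and Δp in Pa (1 kg/m² of water = 1 mm).
Layer 1000–480 hPa: Δp = 520 hPa = 52000 Pa, q̄ = 0.00713 kg/kg → 0.00713 × 52000 / 9.8 = 37.83 mm
Layer 480–300 hPa: Δp = 180 hPa = 18000 Pa, q̄ = 0.00079 kg/kg → 0.00079 × 18000 / 9.8 = 1.45 mm
PW = 37.83 + 1.45 = 39.28 ≈ 39.3 mm.
Rainfall = ε × PW = 0.47 × 39.3 = 18.5 mm.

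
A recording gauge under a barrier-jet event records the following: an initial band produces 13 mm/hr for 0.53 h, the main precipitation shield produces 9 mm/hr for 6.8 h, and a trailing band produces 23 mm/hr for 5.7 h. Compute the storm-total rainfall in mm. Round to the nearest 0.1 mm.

total ≈ 199.2 mm

Total = Σ Rᵢ Δtᵢ = 13 × 0.53 + 9 × 6.8 + 23 × 5.7
      = 6.89 + 61.2 + 131.1 = 199.2 mm.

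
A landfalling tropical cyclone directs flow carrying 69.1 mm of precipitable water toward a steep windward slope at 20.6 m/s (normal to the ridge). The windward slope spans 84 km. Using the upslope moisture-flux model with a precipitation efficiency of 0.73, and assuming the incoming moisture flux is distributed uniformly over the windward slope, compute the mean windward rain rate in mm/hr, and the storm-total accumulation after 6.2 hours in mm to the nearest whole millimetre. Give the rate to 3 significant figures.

R ≈ 44.5 mm/hr; total ≈ 276 mm

Incoming column moisture flux per unit ridge length: F = V × PW = 20.6 × 69.1 = 1423.46 mm·m/s.
Spread over the 84 km slope with efficiency ε = 0.73: R = ε·F/W = 0.73 × 1423.46 / 84000 m = 1.237e-02 mm/s.
R = 1.237e-02 × 3600 = 44.5 mm/hr.
Over 6.2 h: total = 44.5 × 6.2 = 275.9 ≈ 276 mm.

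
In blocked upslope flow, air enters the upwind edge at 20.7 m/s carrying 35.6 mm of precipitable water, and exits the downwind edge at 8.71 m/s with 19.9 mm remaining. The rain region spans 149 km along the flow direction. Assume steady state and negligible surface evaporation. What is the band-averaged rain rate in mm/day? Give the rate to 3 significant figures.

R ≈ 327 mm/day

Column moisture flux per unit crosswind length is F = V × PW.
Inflow: F_in = 20.7 × 35.6 = 736.92 mm·m/s
Outflow: F_out = 8.71 × 19.9 = 173.329 mm·m/s
Steady-state rate R = (F_in − F_out)/L = (736.92 − 173.329) / 149000 m = 3.782e-03 mm/s.
R = 3.782e-03 × 3600 × 24 = 327 mm/day.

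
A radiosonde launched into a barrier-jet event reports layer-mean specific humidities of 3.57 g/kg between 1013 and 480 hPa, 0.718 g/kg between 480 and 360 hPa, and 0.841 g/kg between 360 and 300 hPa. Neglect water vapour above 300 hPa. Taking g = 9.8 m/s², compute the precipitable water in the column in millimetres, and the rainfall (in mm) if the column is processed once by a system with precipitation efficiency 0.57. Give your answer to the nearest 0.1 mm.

PW ≈ 20.8 mm; rainfall ≈ 11.9 mm

Precipitable water is the column-integrated vapour mass per unit area: PW = (1/g) Σ q̄ Δp, with q in kg/kg and Δp in Pa (1 kg/m² of water = 1 mm).
Layer 1013–480 hPa: Δp = 533 hPa = 53300 Pa, q̄ = 0.00357 kg/kg → 0.00357 × 53300 / 9.8 = 19.42 mm
Layer 480–360 hPa: Δp = 120 hPa = 12000 Pa, q̄ = 0.000718 kg/kg → 0.000718 × 12000 / 9.8 = 0.88 mm
Layer 360–300 hPa: Δp = 60 hPa = 6000 Pa, q̄ = 0.000841 kg/kg → 0.000841 × 6000 / 9.8 = 0.51 mm
PW = 19.42 + 0.88 + 0.51 = 20.81 ≈ 20.8 mm.
Rainfall = ε × PW = 0.57 × 20.8 = 11.9 mm.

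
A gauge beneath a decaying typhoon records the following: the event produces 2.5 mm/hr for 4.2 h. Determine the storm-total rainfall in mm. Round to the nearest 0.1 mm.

total ≈ 10.5 mm

Total = Σ Rᵢ Δtᵢ = 2.5 × 4.2
      = 10.5 = 10.5 mm.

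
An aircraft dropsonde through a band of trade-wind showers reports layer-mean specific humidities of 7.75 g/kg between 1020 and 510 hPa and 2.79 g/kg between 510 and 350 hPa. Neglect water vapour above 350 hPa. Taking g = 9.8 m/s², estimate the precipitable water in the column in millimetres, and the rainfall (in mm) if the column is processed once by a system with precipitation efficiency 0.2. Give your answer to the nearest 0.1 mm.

PW ≈ 44.9 mm; rainfall ≈ 9.0 mm

Precipitable water is the column-integrated vapour mass per unit area: PW = (1/g) Σ q̄ Δp, with q in kg/kg and Δp in Pa (1 kg/m² of water = 1 mm).
Layer 1020–510 hPa: Δp = 510 hPa = 51000 Pa, q̄ = 0.00775 kg/kg → 0.00775 × 51000 / 9.8 = 40.33 mm
Layer 510–350 hPa: Δp = 160 hPa = 16000 Pa, q̄ = 0.00279 kg/kg → 0.00279 × 16000 / 9.8 = 4.56 mm
PW = 40.33 + 4.56 = 44.89 ≈ 44.9 mm.
Rainfall = ε × PW = 0.2 × 44.9 = 9.0 mm.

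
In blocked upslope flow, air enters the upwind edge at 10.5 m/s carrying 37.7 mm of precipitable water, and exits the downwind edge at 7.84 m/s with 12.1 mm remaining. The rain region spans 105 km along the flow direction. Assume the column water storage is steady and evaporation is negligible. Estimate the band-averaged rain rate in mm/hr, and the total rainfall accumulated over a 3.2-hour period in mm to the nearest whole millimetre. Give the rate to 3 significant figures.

R ≈ 10.3 mm/hr; total ≈ 33 mm

Column moisture flux per unit crosswind length is F = V × PW.
Inflow: F_in = 10.5 × 37.7 = 395.85 mm·m/s
Outflow: F_out = 7.84 × 12.1 = 94.864 mm·m/s
Steady-state rate R = (F_in − F_out)/L = (395.85 − 94.864) / 105000 m = 2.867e-03 mm/s.
R = 2.867e-03 × 3600 = 10.3 mm/hr.
Over 3.2 h: total = 10.3 × 3.2 = 32.96 ≈ 33 mm.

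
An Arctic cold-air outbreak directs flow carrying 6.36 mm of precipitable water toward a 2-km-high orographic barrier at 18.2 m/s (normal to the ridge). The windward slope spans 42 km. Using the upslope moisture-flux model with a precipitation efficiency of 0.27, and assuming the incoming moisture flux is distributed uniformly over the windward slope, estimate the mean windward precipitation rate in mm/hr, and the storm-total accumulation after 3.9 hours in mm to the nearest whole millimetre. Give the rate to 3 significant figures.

R ≈ 2.68 mm/hr; total ≈ 10 mm

Incoming column moisture flux per unit ridge length: F = V × PW = 18.2 × 6.36 = 115.752 mm·m/s.
Spread over the 42 km slope with efficiency ε = 0.27: R = ε·F/W = 0.27 × 115.752 / 42000 m = 7.441e-04 mm/s.
R = 7.441e-04 × 3600 = 2.68 mm/hr.
Over 3.9 h: total = 2.68 × 3.9 = 10.452 ≈ 10 mm.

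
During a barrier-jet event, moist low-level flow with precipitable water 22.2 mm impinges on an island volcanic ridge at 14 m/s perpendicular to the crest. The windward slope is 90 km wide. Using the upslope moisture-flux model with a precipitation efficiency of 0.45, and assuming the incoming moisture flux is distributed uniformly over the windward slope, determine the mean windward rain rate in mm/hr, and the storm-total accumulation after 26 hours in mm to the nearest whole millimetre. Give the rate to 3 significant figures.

R ≈ 5.59 mm/hr; total ≈ 145 mm

Incoming column moisture flux per unit ridge length: F = V × PW = 14 × 22.2 = 310.8 mm·m/s.
Spread over the 90 km slope with efficiency ε = 0.45: R = ε·F/W = 0.45 × 310.8 / 90000 m = 1.554e-03 mm/s.
R = 1.554e-03 × 3600 = 5.59 mm/hr.
Over 26 h: total = 5.59 × 26 = 145.34 ≈ 145 mm.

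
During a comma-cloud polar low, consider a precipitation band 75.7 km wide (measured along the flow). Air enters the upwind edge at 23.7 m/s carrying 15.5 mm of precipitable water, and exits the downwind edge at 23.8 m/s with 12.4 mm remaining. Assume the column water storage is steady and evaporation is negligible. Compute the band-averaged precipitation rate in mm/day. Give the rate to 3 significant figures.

R ≈ 82.4 mm/day

Column moisture flux per unit crosswind length is F = V × PW.
Inflow: F_in = 23.7 × 15.5 = 367.35 mm·m/s
Outflow: F_out = 23.8 × 12.4 = 295.12 mm·m/s
Steady-state rate R = (F_in − F_out)/L = (367.35 − 295.12) / 75700 m = 9.542e-04 mm/s.
R = 9.542e-04 × 3600 × 24 = 82.4 mm/day.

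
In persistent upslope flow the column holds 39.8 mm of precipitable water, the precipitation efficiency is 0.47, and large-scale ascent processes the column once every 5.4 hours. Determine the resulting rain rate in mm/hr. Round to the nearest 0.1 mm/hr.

Each overturning extracts ε × PW = 0.47 × 39.8 = 18.706 mm.
Rate = ε·PW / τ = 18.706 / 5.4 h = 3.5 mm/hr.

R ≈ 3.5 mm/hr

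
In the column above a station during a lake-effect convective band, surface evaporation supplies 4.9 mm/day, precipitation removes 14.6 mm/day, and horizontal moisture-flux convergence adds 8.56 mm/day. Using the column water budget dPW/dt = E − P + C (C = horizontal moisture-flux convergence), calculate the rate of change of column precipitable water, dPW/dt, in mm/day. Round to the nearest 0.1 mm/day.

dPW/dt = E − P + C = 4.9 − 14.6 + (8.56) = -1.1 mm/day.

dPW/dt ≈ -1.1 mm/day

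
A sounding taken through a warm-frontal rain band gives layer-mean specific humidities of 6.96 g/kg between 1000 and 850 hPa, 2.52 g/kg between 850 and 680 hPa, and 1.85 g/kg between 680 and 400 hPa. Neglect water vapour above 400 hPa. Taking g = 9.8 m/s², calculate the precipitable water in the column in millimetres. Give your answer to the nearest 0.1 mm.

Precipitable water is the column-integrated vapour mass per unit area: PW = (1/g) Σ q̄ Δp, with q in kg/kg and Δp in Pa (1 kg/m² of water = 1 mm).
Layer 1000–850 hPa: Δp = 150 hPa = 15000 Pa, q̄ = 0.00696 kg/kg → 0.00696 × 15000 / 9.8 = 10.65 mm
Layer 850–680 hPa: Δp = 170 hPa = 17000 Pa, q̄ = 0.00252 kg/kg → 0.00252 × 17000 / 9.8 = 4.37 mm
Layer 680–400 hPa: Δp = 280 hPa = 28000 Pa, q̄ = 0.00185 kg/kg → 0.00185 × 28000 / 9.8 = 5.29 mm
PW = 10.65 + 4.37 + 5.29 = 20.31 ≈ 20.3 mm.

PW ≈ 20.3 mm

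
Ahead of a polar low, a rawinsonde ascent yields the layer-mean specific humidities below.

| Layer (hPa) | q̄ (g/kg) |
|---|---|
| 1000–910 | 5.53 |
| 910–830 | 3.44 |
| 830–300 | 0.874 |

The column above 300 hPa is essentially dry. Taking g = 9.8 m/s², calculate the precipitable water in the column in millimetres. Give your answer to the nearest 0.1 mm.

Precipitable water is the column-integrated vapour mass per unit area: PW = (1/g) Σ q̄ Δp, with q in kg/kg and Δp in Pa (1 kg/m² of water = 1 mm).
Layer 1000–910 hPa: Δp = 90 hPa = 9000 Pa, q̄ = 0.00553 kg/kg → 0.00553 × 9000 / 9.8 = 5.08 mm
Layer 910–830 hPa: Δp = 80 hPa = 8000 Pa, q̄ = 0.00344 kg/kg → 0.00344 × 8000 / 9.8 = 2.81 mm
Layer 830–300 hPa: Δp = 530 hPa = 53000 Pa, q̄ = 0.000874 kg/kg → 0.000874 × 53000 / 9.8 = 4.73 mm
PW = 5.08 + 2.81 + 4.73 = 12.62 ≈ 12.6 mm.

PW ≈ 12.6 mm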